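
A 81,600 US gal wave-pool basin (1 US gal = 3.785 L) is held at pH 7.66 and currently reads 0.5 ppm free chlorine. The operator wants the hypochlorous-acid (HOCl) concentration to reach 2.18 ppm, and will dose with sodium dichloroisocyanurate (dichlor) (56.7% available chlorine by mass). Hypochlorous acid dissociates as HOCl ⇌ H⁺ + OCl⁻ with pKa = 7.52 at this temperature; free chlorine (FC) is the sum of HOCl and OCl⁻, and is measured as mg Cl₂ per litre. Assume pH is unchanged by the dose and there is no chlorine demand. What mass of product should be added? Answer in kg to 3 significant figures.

2.55 kg

Volume: 81,600 US gal × 3.785 L/gal = 308,856 L.
[OCl⁻]/[HOCl] = 10^(pH − pKa) = 10^(7.66 − 7.52) = 1.38; fraction as HOCl = 1/(1 + 1.38) = 0.4201.
Free chlorine required for 2.18 ppm HOCl: 2.18 / 0.4201 = 5.189 ppm.
FC to add: 5.189 − 0.5 = 4.689 mg/L as Cl₂.
Cl₂ equivalent: 4.689 mg/L × 308,856 L = 1448 g.
Product at 56.7% available Cl: 1448 / 0.567 = 2554 g.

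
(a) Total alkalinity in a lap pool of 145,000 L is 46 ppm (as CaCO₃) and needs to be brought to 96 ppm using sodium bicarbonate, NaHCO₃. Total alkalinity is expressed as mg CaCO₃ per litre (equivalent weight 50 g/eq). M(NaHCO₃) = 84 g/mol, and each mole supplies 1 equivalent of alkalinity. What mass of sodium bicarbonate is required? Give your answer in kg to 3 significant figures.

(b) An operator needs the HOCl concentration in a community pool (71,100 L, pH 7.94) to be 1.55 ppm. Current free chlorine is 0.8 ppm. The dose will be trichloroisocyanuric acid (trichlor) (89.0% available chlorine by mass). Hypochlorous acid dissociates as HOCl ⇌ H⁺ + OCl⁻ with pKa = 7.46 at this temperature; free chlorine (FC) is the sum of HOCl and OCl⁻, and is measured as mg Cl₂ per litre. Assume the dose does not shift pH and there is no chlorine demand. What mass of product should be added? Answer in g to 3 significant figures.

(a) Alkalinity to add: (96 − 46) = 50 mg/L as CaCO₃ × 145,000 L = 7250 g as CaCO₃.
(a) Equivalents: 7250 g ÷ 50 g/eq = 145 eq.
(a) NaHCO₃ supplies 1 eq per mole → 145 mol.
(a) Mass: 145 mol × 84 g/mol = 12,180 g.

(b) [OCl⁻]/[HOCl] = 10^(pH − pKa) = 10^(7.94 − 7.46) = 3.02; fraction as HOCl = 1/(1 + 3.02) = 0.2488.
(b) Free chlorine required for 1.55 ppm HOCl: 1.55 / 0.2488 = 6.231 ppm.
(b) FC to add: 6.231 − 0.8 = 5.431 mg/L as Cl₂.
(b) Cl₂ equivalent: 5.431 mg/L × 71,100 L = 386.1 g.
(b) Product at 89.0% available Cl: 386.1 / 0.89 = 433.9 g.

(a) 12.2 kg; (b) 434 g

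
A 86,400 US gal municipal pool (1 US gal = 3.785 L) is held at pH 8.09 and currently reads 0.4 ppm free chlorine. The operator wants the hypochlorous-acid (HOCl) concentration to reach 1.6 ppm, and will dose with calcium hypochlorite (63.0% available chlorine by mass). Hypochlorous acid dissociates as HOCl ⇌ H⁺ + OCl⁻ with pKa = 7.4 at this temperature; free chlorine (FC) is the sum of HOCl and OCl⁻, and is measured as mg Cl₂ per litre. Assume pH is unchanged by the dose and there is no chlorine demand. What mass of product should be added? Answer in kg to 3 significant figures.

4.69 kg

Volume: 86,400 US gal × 3.785 L/gal = 327,024 L.
[OCl⁻]/[HOCl] = 10^(pH − pKa) = 10^(8.09 − 7.4) = 4.898; fraction as HOCl = 1/(1 + 4.898) = 0.1696.
Free chlorine required for 1.6 ppm HOCl: 1.6 / 0.1696 = 9.436 ppm.
FC to add: 9.436 − 0.4 = 9.036 mg/L as Cl₂.
Cl₂ equivalent: 9.036 mg/L × 327,024 L = 2955 g.
Product at 63.0% available Cl: 2955 / 0.63 = 4691 g.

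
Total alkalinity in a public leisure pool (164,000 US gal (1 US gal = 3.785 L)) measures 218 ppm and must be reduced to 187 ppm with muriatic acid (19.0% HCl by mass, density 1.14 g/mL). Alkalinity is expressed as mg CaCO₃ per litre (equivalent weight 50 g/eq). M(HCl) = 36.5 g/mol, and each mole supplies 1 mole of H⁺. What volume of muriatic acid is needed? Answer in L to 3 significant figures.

64.9 L

Volume: 164,000 US gal × 3.785 L/gal = 620,740 L.
Alkalinity to neutralize: (218 − 187) = 31 mg/L as CaCO₃ × 620,740 L = 19,240 g as CaCO₃.
Equivalents of H⁺ required: 19,240 ÷ 50 g/eq = 384.9 eq = 384.9 mol HCl.
Mass of HCl: 384.9 × 36.5 = 14,050 g.
Mass of 19.0% solution: 14,050 / 0.19 = 73,930 g.
Volume: 73,930 g ÷ 1.14 g/mL = 64,850 mL.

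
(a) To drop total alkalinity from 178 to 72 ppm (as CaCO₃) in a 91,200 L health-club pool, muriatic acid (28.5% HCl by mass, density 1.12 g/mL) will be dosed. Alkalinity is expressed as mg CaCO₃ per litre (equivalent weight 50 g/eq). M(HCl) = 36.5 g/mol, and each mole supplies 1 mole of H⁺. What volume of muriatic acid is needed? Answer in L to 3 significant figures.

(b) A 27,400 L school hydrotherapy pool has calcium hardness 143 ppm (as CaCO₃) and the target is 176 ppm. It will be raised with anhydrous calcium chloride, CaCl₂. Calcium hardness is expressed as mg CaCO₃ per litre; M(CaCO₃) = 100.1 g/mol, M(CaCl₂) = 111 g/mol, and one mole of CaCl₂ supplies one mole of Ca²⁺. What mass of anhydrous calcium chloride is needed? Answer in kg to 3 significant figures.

(a) 22.1 L; (b) 1.00 kg

(a) Alkalinity to neutralize: (178 − 72) = 106 mg/L as CaCO₃ × 91,200 L = 9667 g as CaCO₃.
(a) Equivalents of H⁺ required: 9667 ÷ 50 g/eq = 193.3 eq = 193.3 mol HCl.
(a) Mass of HCl: 193.3 × 36.5 = 7057 g.
(a) Mass of 28.5% solution: 7057 / 0.285 = 24,760 g.
(a) Volume: 24,760 g ÷ 1.12 g/mL = 22,110 mL.

(b) Hardness to add: (176 − 143) = 33 mg/L as CaCO₃ × 27,400 L = 904.2 g as CaCO₃.
(b) Moles of Ca²⁺ (1 mol Ca²⁺ ≡ 1 mol CaCO₃): 904.2 / 100.1 g/mol = 9.033 mol.
(b) Mass of CaCl₂: 9.033 × 111 = 1003 g.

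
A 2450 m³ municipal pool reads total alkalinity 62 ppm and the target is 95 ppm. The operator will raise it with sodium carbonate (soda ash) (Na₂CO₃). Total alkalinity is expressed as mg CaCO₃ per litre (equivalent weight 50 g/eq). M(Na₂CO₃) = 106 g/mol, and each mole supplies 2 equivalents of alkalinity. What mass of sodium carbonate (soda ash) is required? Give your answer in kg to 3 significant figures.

Volume: 2450 m³ = 2,450,000 L.
Alkalinity to add: (95 − 62) = 33 mg/L as CaCO₃ × 2,450,000 L = 80,850 g as CaCO₃.
Equivalents: 80,850 g ÷ 50 g/eq = 1617 eq.
Each mole of Na₂CO₃ supplies 2 eq, so 1617 / 2 = 808.5 mol.
Mass: 808.5 mol × 106 g/mol = 85,700 g.

85.7 kg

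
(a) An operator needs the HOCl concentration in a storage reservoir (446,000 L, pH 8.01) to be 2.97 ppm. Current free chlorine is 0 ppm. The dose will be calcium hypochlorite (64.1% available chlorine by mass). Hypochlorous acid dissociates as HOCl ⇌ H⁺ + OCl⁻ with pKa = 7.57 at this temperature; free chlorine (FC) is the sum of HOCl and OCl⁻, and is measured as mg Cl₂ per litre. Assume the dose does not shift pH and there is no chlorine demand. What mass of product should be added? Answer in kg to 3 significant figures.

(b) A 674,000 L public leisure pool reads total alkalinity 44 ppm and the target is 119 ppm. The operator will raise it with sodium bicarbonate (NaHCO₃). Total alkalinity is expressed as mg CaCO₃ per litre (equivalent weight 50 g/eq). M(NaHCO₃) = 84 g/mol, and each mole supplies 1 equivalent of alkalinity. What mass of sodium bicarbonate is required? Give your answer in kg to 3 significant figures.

(a) 7.76 kg; (b) 84.9 kg

(a) [OCl⁻]/[HOCl] = 10^(pH − pKa) = 10^(8.01 − 7.57) = 2.754; fraction as HOCl = 1/(1 + 2.754) = 0.2664.
(a) Free chlorine required for 2.97 ppm HOCl: 2.97 / 0.2664 = 11.15 ppm.
(a) FC to add: 11.15 − 0 = 11.15 mg/L as Cl₂.
(a) Cl₂ equivalent: 11.15 mg/L × 446,000 L = 4973 g.
(a) Product at 64.1% available Cl: 4973 / 0.641 = 7758 g.

(b) Alkalinity to add: (119 − 44) = 75 mg/L as CaCO₃ × 674,000 L = 50,550 g as CaCO₃.
(b) Equivalents: 50,550 g ÷ 50 g/eq = 1011 eq.
(b) NaHCO₃ supplies 1 eq per mole → 1011 mol.
(b) Mass: 1011 mol × 84 g/mol = 84,920 g.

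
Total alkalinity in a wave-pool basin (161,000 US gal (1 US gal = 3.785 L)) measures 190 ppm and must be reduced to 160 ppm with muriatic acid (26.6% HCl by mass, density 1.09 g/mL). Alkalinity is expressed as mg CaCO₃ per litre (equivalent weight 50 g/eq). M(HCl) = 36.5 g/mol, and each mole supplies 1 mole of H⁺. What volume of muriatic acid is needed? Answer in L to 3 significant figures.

46.0 L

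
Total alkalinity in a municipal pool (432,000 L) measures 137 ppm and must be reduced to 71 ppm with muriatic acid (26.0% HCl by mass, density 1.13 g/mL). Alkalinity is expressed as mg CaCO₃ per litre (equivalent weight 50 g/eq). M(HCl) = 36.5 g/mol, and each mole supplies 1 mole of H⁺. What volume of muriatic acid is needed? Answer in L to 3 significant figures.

70.8 L

Alkalinity to neutralize: (137 − 71) = 66 mg/L as CaCO₃ × 432,000 L = 28,510 g as CaCO₃.
Equivalents of H⁺ required: 28,510 ÷ 50 g/eq = 570.2 eq = 570.2 mol HCl.
Mass of HCl: 570.2 × 36.5 = 20,810 g.
Mass of 26.0% solution: 20,810 / 0.26 = 80,050 g.
Volume: 80,050 g ÷ 1.13 g/mL = 70,840 mL.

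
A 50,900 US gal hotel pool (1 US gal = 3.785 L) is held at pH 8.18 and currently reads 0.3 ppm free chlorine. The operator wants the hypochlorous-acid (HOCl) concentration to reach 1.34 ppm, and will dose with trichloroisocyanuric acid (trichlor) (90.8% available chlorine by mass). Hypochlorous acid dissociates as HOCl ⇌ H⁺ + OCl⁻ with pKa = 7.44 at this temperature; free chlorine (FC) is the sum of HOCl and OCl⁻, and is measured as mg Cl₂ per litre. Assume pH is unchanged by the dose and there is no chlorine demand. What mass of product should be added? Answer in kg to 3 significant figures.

Volume: 50,900 US gal × 3.785 L/gal = 192,656 L.
[OCl⁻]/[HOCl] = 10^(pH − pKa) = 10^(8.18 − 7.44) = 5.495; fraction as HOCl = 1/(1 + 5.495) = 0.154.
Free chlorine required for 1.34 ppm HOCl: 1.34 / 0.154 = 8.704 ppm.
FC to add: 8.704 − 0.3 = 8.404 mg/L as Cl₂.
Cl₂ equivalent: 8.404 mg/L × 192,656 L = 1619 g.
Product at 90.8% available Cl: 1619 / 0.908 = 1783 g.

1.78 kg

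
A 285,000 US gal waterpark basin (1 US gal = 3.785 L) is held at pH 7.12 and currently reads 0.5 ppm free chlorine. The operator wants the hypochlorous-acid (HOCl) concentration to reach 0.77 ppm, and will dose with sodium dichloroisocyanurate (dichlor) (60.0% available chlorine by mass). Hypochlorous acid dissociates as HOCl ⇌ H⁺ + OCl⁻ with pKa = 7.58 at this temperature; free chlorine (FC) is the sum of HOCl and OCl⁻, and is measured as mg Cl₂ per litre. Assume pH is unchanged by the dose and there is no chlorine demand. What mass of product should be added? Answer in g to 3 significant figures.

Volume: 285,000 US gal × 3.785 L/gal = 1,078,725 L.
[OCl⁻]/[HOCl] = 10^(pH − pKa) = 10^(7.12 − 7.58) = 0.3467; fraction as HOCl = 1/(1 + 0.3467) = 0.7425.
Free chlorine required for 0.77 ppm HOCl: 0.77 / 0.7425 = 1.037 ppm.
FC to add: 1.037 − 0.5 = 0.537 mg/L as Cl₂.
Cl₂ equivalent: 0.537 mg/L × 1,078,725 L = 579.3 g.
Product at 60.0% available Cl: 579.3 / 0.6 = 965.4 g.

965 g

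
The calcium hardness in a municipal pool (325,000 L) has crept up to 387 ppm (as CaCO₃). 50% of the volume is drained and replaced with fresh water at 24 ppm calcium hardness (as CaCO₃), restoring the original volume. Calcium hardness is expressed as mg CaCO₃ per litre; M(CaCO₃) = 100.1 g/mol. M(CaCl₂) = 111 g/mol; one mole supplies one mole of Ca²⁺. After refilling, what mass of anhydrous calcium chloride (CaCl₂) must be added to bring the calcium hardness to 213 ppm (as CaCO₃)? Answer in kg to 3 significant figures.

After draining 50% and refilling: 387 × 0.50 + 24 × 0.50 = 205.5 ppm.
Deficit to target: 213 − 205.5 = 7.5 mg/L.
As CaCO₃: 7.5 mg/L × 325,000 L = 2438 g; ÷ 100.1 = 24.35 mol Ca²⁺.
Mass: 24.35 × 111 = 2703 g.

2.70 kg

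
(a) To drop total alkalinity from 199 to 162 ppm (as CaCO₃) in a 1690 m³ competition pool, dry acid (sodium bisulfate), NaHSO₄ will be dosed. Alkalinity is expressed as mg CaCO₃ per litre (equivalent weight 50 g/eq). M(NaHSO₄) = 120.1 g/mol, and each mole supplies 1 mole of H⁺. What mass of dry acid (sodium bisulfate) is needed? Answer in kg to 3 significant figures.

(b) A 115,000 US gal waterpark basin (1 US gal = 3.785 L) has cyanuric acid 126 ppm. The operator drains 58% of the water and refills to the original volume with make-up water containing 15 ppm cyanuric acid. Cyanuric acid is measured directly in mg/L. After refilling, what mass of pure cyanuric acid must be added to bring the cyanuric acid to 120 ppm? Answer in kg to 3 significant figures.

(a) 150 kg; (b) 25.4 kg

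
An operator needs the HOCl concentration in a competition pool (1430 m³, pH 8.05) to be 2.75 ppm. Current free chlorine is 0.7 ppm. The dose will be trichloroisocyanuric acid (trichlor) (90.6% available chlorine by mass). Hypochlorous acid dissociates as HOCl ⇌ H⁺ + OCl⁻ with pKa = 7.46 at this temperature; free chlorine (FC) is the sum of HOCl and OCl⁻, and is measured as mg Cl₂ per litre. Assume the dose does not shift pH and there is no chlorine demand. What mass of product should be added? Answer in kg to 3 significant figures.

20.1 kg

Volume: 1430 m³ = 1,430,000 L.
[OCl⁻]/[HOCl] = 10^(pH − pKa) = 10^(8.05 − 7.46) = 3.89; fraction as HOCl = 1/(1 + 3.89) = 0.2045.
Free chlorine required for 2.75 ppm HOCl: 2.75 / 0.2045 = 13.45 ppm.
FC to add: 13.45 − 0.7 = 12.75 mg/L as Cl₂.
Cl₂ equivalent: 12.75 mg/L × 1,430,000 L = 18,230 g.
Product at 90.6% available Cl: 18,230 / 0.906 = 20,120 g.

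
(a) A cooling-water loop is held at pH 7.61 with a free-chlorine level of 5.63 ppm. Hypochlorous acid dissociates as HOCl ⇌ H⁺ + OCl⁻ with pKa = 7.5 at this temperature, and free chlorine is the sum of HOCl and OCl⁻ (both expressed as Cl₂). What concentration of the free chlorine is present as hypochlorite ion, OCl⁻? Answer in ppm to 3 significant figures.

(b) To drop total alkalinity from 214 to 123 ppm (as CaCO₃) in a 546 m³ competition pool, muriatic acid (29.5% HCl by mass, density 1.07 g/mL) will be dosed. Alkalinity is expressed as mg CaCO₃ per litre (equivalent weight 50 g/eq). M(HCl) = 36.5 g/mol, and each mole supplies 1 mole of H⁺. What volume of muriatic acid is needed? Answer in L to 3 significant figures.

(a) [OCl⁻]/[HOCl] = 10^(pH − pKa) = 10^(7.61 − 7.5) = 10^0.11 = 1.288.
(a) Fraction as HOCl = 1 / (1 + 1.288) = 0.437.
(a) OCl⁻ = (1 − 0.437) × 5.63 ppm = 3.17 ppm.

(b) Volume: 546 m³ = 546,000 L.
(b) Alkalinity to neutralize: (214 − 123) = 91 mg/L as CaCO₃ × 546,000 L = 49,690 g as CaCO₃.
(b) Equivalents of H⁺ required: 49,690 ÷ 50 g/eq = 993.7 eq = 993.7 mol HCl.
(b) Mass of HCl: 993.7 × 36.5 = 36,270 g.
(b) Mass of 29.5% solution: 36,270 / 0.295 = 123,000 g.
(b) Volume: 123,000 g ÷ 1.07 g/mL = 114,900 mL.

(a) 3.17 ppm; (b) 115 L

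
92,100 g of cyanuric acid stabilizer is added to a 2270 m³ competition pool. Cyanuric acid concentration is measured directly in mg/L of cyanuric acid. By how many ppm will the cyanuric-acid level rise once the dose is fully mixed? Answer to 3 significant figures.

Volume: 2270 m³ = 2,270,000 L.
Rise: 92,100 g / 2,270,000 L × 1000 = 40.57 mg/L.

40.6 ppm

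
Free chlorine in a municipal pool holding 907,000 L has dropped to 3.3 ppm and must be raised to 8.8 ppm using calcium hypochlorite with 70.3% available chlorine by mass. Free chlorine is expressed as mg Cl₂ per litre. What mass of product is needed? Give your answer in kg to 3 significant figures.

7.10 kg

Chlorine deficit: 8.8 − 3.3 = 5.5 ppm = 5.5 mg/L as Cl₂.
Cl₂ equivalent needed: 5.5 mg/L × 907,000 L = 4,988,000 mg = 4988 g.
Product at 70.3% available chlorine: 4988 / 0.703 = 7096 g.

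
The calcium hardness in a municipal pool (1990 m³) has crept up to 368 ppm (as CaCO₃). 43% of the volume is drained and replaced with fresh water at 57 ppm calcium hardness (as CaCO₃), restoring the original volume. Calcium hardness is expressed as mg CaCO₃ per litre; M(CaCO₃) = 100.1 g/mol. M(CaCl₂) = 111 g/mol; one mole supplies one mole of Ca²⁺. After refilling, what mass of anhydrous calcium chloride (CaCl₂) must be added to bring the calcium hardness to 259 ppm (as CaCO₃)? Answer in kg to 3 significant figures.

54.6 kg

Volume: 1990 m³ = 1,990,000 L.
After draining 43% and refilling: 368 × 0.57 + 57 × 0.43 = 234.27 ppm.
Deficit to target: 259 − 234.27 = 24.73 mg/L.
As CaCO₃: 24.73 mg/L × 1,990,000 L = 49,210 g; ÷ 100.1 = 491.6 mol Ca²⁺.
Mass: 491.6 × 111 = 54,570 g.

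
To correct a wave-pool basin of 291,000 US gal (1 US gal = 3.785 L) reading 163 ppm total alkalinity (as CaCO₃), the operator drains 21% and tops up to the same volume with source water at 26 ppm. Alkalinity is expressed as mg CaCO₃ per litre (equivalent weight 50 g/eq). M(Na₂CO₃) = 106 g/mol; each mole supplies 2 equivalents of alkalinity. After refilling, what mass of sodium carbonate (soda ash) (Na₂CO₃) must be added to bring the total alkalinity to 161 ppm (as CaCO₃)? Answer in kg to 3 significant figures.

31.3 kg

Volume: 291,000 US gal × 3.785 L/gal = 1,101,435 L.
After draining 21% and refilling: 163 × 0.79 + 26 × 0.21 = 134.23 ppm.
Deficit to target: 161 − 134.23 = 26.77 mg/L.
As CaCO₃: 26.77 mg/L × 1,101,435 L = 29,490 g; ÷ 50 g/eq ÷ 2 = 294.9 mol Na₂CO₃.
Mass: 294.9 × 106 = 31,250 g.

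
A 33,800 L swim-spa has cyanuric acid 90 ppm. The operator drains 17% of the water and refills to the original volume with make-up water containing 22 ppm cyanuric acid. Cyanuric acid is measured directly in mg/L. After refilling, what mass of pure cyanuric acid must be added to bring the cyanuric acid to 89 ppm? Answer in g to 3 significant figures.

357 g

After draining 17% and refilling: 90 × 0.83 + 22 × 0.17 = 78.44 ppm.
Deficit to target: 89 − 78.44 = 10.56 mg/L.
Mass: 10.56 mg/L × 33,800 L = 356.9 g cyanuric acid.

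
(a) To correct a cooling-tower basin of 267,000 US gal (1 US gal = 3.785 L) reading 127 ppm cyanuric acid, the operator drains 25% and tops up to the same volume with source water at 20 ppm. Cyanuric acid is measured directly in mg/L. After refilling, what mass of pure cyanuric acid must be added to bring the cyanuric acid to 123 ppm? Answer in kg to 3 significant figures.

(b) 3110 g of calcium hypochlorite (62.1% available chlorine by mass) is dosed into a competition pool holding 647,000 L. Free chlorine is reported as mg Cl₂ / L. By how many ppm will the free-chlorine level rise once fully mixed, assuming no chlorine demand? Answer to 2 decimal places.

(a) Volume: 267,000 US gal × 3.785 L/gal = 1,010,595 L.
(a) After draining 25% and refilling: 127 × 0.75 + 20 × 0.25 = 100.25 ppm.
(a) Deficit to target: 123 − 100.25 = 22.75 mg/L.
(a) Mass: 22.75 mg/L × 1,010,595 L = 22,990 g cyanuric acid.

(b) Available chlorine delivered: 3110 g × 0.621 = 1931 g as Cl₂.
(b) Concentration rise: 1931 g / 647,000 L = 2.985 mg/L = 2.99 ppm.

(a) 23.0 kg; (b) 2.99 ppm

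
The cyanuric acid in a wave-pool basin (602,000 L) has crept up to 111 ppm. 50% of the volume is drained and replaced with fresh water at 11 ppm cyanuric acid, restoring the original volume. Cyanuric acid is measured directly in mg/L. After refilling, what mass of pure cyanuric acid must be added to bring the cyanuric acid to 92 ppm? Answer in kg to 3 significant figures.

18.7 kg

After draining 50% and refilling: 111 × 0.50 + 11 × 0.50 = 61 ppm.
Deficit to target: 92 − 61 = 31 mg/L.
Mass: 31 mg/L × 602,000 L = 18,660 g cyanuric acid.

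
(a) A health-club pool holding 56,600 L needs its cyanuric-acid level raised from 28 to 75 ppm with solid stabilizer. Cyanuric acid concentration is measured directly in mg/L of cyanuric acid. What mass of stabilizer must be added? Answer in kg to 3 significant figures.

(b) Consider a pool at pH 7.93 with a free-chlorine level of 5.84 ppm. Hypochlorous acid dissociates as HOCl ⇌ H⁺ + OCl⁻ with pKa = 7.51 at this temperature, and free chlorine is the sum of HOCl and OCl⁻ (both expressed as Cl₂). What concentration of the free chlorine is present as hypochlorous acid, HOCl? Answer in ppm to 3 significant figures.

(a) 2.66 kg; (b) 1.61 ppm

(a) CYA to add: (75 − 28) = 47 mg/L × 56,600 L = 2660 g cyanuric acid.

(b) [OCl⁻]/[HOCl] = 10^(pH − pKa) = 10^(7.93 − 7.51) = 10^0.42 = 2.63.
(b) Fraction as HOCl = 1 / (1 + 2.63) = 0.2755.
(b) HOCl = 0.2755 × 5.84 ppm = 1.609 ppm.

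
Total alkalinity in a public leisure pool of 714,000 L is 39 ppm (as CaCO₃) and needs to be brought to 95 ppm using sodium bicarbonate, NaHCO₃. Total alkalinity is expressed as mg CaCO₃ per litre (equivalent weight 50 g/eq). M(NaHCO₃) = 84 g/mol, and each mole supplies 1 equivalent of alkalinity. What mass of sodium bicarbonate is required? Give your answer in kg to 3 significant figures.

Alkalinity to add: (95 − 39) = 56 mg/L as CaCO₃ × 714,000 L = 39,980 g as CaCO₃.
Equivalents: 39,980 g ÷ 50 g/eq = 799.7 eq.
NaHCO₃ supplies 1 eq per mole → 799.7 mol.
Mass: 799.7 mol × 84 g/mol = 67,170 g.

67.2 kg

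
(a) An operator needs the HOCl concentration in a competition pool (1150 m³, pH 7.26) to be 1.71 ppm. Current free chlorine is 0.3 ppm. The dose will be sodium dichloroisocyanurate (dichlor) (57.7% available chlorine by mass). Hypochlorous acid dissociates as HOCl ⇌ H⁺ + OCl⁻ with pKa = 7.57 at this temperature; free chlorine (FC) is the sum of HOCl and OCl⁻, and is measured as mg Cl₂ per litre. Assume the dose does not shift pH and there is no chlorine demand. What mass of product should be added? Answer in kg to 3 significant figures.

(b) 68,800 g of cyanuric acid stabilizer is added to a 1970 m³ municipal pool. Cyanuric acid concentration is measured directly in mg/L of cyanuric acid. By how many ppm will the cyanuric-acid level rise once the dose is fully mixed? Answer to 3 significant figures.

(a) Volume: 1150 m³ = 1,150,000 L.
(a) [OCl⁻]/[HOCl] = 10^(pH − pKa) = 10^(7.26 − 7.57) = 0.4898; fraction as HOCl = 1/(1 + 0.4898) = 0.6712.
(a) Free chlorine required for 1.71 ppm HOCl: 1.71 / 0.6712 = 2.548 ppm.
(a) FC to add: 2.548 − 0.3 = 2.248 mg/L as Cl₂.
(a) Cl₂ equivalent: 2.248 mg/L × 1,150,000 L = 2585 g.
(a) Product at 57.7% available Cl: 2585 / 0.577 = 4479 g.

(b) Volume: 1970 m³ = 1,970,000 L.
(b) Rise: 68,800 g / 1,970,000 L × 1000 = 34.92 mg/L.

(a) 4.48 kg; (b) 34.9 ppm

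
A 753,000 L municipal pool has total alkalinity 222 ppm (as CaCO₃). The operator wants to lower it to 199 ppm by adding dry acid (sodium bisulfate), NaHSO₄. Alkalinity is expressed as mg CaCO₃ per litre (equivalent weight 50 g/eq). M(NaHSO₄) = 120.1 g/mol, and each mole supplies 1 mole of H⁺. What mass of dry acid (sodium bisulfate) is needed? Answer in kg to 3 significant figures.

41.6 kg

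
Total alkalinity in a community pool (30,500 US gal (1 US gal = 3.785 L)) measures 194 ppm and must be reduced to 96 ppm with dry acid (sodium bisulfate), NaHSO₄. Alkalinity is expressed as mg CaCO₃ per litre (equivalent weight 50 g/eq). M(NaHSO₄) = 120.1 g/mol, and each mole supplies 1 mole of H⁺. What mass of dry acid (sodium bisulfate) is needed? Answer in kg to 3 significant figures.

27.2 kg

Volume: 30,500 US gal × 3.785 L/gal = 115,442 L.
Alkalinity to neutralize: (194 − 96) = 98 mg/L as CaCO₃ × 115,442 L = 11,310 g as CaCO₃.
Equivalents of H⁺ required: 11,310 ÷ 50 g/eq = 226.3 eq = 226.3 mol NaHSO₄.
Mass of NaHSO₄: 226.3 × 120.1 = 27,170 g.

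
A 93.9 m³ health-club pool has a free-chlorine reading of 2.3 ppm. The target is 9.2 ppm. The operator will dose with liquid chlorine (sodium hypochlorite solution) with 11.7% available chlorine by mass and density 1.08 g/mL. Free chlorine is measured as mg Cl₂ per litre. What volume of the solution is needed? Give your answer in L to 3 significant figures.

5.13 L

Volume: 93.9 m³ = 93,900 L.
Chlorine deficit: 9.2 − 2.3 = 6.9 ppm = 6.9 mg/L as Cl₂.
Cl₂ equivalent needed: 6.9 mg/L × 93,900 L = 647,900 mg = 647.9 g.
Product at 11.7% available chlorine: 647.9 / 0.117 = 5538 g.
Volume at density 1.08 g/mL: 5538 g ÷ 1.08 g/mL = 5127 mL.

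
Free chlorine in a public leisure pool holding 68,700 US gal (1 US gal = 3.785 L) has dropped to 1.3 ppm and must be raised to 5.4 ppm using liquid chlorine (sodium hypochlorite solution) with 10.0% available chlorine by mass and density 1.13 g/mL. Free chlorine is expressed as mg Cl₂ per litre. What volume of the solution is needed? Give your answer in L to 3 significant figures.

Volume: 68,700 US gal × 3.785 L/gal = 260,030 L.
Chlorine deficit: 5.4 − 1.3 = 4.1 ppm = 4.1 mg/L as Cl₂.
Cl₂ equivalent needed: 4.1 mg/L × 260,030 L = 1,066,000 mg = 1066 g.
Product at 10.0% available chlorine: 1066 / 0.1 = 10,660 g.
Volume at density 1.13 g/mL: 10,660 g ÷ 1.13 g/mL = 9435 mL.

9.43 L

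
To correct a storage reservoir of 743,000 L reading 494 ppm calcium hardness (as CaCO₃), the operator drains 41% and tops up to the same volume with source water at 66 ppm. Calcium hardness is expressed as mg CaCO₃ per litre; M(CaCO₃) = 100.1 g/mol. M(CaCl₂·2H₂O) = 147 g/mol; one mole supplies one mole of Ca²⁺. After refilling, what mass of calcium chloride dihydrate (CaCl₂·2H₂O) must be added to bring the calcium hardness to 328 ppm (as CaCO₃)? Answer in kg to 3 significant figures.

After draining 41% and refilling: 494 × 0.59 + 66 × 0.41 = 318.52 ppm.
Deficit to target: 328 − 318.52 = 9.48 mg/L.
As CaCO₃: 9.48 mg/L × 743,000 L = 7044 g; ÷ 100.1 = 70.37 mol Ca²⁺.
Mass: 70.37 × 147 = 10,340 g.

10.3 kg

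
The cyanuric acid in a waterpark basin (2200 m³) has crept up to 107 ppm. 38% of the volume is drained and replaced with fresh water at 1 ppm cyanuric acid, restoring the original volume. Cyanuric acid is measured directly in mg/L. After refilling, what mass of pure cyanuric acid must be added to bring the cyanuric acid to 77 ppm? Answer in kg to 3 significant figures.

Volume: 2200 m³ = 2,200,000 L.
After draining 38% and refilling: 107 × 0.62 + 1 × 0.38 = 66.72 ppm.
Deficit to target: 77 − 66.72 = 10.28 mg/L.
Mass: 10.28 mg/L × 2,200,000 L = 22,620 g cyanuric acid.

22.6 kg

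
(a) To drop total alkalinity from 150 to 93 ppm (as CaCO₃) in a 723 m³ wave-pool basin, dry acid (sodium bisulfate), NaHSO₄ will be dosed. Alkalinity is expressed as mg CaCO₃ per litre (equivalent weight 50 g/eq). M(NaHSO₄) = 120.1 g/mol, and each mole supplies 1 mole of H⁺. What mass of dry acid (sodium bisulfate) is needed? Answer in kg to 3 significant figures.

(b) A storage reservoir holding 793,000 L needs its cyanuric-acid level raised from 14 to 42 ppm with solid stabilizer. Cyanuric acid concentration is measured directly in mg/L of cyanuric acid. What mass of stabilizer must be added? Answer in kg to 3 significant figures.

(a) Volume: 723 m³ = 723,000 L.
(a) Alkalinity to neutralize: (150 − 93) = 57 mg/L as CaCO₃ × 723,000 L = 41,210 g as CaCO₃.
(a) Equivalents of H⁺ required: 41,210 ÷ 50 g/eq = 824.2 eq = 824.2 mol NaHSO₄.
(a) Mass of NaHSO₄: 824.2 × 120.1 = 98,990 g.

(b) CYA to add: (42 − 14) = 28 mg/L × 793,000 L = 22,200 g cyanuric acid.

(a) 99.0 kg; (b) 22.2 kg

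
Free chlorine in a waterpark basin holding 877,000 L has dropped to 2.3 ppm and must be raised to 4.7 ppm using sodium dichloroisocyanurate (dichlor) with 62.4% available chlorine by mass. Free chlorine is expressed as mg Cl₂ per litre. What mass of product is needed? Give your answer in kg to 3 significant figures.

Chlorine deficit: 4.7 − 2.3 = 2.4 ppm = 2.4 mg/L as Cl₂.
Cl₂ equivalent needed: 2.4 mg/L × 877,000 L = 2,105,000 mg = 2105 g.
Product at 62.4% available chlorine: 2105 / 0.624 = 3373 g.

3.37 kg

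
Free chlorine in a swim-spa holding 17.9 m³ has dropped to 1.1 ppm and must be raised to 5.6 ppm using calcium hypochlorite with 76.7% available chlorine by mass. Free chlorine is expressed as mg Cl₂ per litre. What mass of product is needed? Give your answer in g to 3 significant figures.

Volume: 17.9 m³ = 17,900 L.
Chlorine deficit: 5.6 − 1.1 = 4.5 ppm = 4.5 mg/L as Cl₂.
Cl₂ equivalent needed: 4.5 mg/L × 17,900 L = 80,550 mg = 80.55 g.
Product at 76.7% available chlorine: 80.55 / 0.767 = 105 g.

105 g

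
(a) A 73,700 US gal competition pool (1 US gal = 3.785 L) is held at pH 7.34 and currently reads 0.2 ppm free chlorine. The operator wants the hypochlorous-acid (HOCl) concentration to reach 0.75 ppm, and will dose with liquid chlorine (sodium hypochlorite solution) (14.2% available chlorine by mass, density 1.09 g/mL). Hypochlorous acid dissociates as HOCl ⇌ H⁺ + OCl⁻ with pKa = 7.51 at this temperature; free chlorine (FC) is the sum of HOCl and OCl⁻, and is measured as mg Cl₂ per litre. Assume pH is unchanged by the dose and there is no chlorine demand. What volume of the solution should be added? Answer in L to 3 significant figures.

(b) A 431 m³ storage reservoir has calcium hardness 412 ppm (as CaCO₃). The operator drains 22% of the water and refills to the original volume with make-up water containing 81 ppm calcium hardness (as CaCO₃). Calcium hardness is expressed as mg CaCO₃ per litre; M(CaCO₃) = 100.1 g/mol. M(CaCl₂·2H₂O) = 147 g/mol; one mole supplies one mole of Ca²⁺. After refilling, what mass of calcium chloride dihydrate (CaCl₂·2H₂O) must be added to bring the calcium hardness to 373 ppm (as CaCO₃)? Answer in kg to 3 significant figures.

(a) Volume: 73,700 US gal × 3.785 L/gal = 278,954 L.
(a) [OCl⁻]/[HOCl] = 10^(pH − pKa) = 10^(7.34 − 7.51) = 0.6761; fraction as HOCl = 1/(1 + 0.6761) = 0.5966.
(a) Free chlorine required for 0.75 ppm HOCl: 0.75 / 0.5966 = 1.257 ppm.
(a) FC to add: 1.257 − 0.2 = 1.057 mg/L as Cl₂.
(a) Cl₂ equivalent: 1.057 mg/L × 278,954 L = 294.9 g.
(a) Product at 14.2% available Cl: 294.9 / 0.142 = 2077 g.
(a) Volume: 2077 g ÷ 1.09 g/mL = 1905 mL.

(b) Volume: 431 m³ = 431,000 L.
(b) After draining 22% and refilling: 412 × 0.78 + 81 × 0.22 = 339.18 ppm.
(b) Deficit to target: 373 − 339.18 = 33.82 mg/L.
(b) As CaCO₃: 33.82 mg/L × 431,000 L = 14,580 g; ÷ 100.1 = 145.6 mol Ca²⁺.
(b) Mass: 145.6 × 147 = 21,410 g.

(a) 1.91 L; (b) 21.4 kg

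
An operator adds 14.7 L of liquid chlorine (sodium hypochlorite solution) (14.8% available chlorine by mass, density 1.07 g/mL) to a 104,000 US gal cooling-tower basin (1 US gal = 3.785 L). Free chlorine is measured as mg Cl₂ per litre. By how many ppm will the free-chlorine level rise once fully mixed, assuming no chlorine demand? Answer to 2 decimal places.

Volume: 104,000 US gal × 3.785 L/gal = 393,640 L.
Mass of solution: 14.7 L × 1000 mL/L × 1.07 g/mL = 15,730 g.
Available chlorine delivered: 15,730 g × 0.148 = 2328 g as Cl₂.
Concentration rise: 2328 g / 393,640 L = 5.914 mg/L = 5.91 ppm.

5.91 ppm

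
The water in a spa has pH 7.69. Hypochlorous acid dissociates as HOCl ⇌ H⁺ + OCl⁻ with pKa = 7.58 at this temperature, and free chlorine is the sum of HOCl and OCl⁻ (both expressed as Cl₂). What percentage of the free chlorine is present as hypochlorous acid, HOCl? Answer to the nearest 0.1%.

43.7%

[OCl⁻]/[HOCl] = 10^(pH − pKa) = 10^(7.69 − 7.58) = 10^0.11 = 1.288.
Fraction as HOCl = 1 / (1 + 1.288) = 0.437.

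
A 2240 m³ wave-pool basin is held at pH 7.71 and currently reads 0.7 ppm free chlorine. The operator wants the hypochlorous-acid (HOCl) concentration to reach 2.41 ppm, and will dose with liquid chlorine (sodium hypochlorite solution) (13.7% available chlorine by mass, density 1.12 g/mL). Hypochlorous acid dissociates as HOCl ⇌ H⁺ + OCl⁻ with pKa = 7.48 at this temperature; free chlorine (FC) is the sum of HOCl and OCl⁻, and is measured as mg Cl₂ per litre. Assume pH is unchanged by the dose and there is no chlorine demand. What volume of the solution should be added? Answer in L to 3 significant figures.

Volume: 2240 m³ = 2,240,000 L.
[OCl⁻]/[HOCl] = 10^(pH − pKa) = 10^(7.71 − 7.48) = 1.698; fraction as HOCl = 1/(1 + 1.698) = 0.3706.
Free chlorine required for 2.41 ppm HOCl: 2.41 / 0.3706 = 6.503 ppm.
FC to add: 6.503 − 0.7 = 5.803 mg/L as Cl₂.
Cl₂ equivalent: 5.803 mg/L × 2,240,000 L = 13,000 g.
Product at 13.7% available Cl: 13,000 / 0.137 = 94,880 g.
Volume: 94,880 g ÷ 1.12 g/mL = 84,710 mL.

84.7 L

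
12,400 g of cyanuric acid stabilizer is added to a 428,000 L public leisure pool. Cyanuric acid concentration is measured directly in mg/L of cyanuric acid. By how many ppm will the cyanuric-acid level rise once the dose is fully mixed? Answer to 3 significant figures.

29.0 ppm

Rise: 12,400 g / 428,000 L × 1000 = 28.97 mg/L.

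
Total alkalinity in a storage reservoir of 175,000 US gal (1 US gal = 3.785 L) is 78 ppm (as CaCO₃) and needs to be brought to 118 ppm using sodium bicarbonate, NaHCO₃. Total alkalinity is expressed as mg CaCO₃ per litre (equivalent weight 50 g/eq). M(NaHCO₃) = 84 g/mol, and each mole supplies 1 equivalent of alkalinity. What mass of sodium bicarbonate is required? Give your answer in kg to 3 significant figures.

44.5 kg

Volume: 175,000 US gal × 3.785 L/gal = 662,375 L.
Alkalinity to add: (118 − 78) = 40 mg/L as CaCO₃ × 662,375 L = 26,500 g as CaCO₃.
Equivalents: 26,500 g ÷ 50 g/eq = 529.9 eq.
NaHCO₃ supplies 1 eq per mole → 529.9 mol.
Mass: 529.9 mol × 84 g/mol = 44,510 g.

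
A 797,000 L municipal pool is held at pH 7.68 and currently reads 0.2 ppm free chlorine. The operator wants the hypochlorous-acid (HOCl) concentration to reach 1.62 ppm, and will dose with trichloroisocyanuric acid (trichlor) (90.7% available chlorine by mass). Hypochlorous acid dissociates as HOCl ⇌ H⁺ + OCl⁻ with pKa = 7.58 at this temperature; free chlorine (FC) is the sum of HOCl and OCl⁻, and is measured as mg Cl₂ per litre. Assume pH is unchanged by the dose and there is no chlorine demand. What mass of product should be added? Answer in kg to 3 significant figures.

[OCl⁻]/[HOCl] = 10^(pH − pKa) = 10^(7.68 − 7.58) = 1.259; fraction as HOCl = 1/(1 + 1.259) = 0.4427.
Free chlorine required for 1.62 ppm HOCl: 1.62 / 0.4427 = 3.659 ppm.
FC to add: 3.659 − 0.2 = 3.459 mg/L as Cl₂.
Cl₂ equivalent: 3.459 mg/L × 797,000 L = 2757 g.
Product at 90.7% available Cl: 2757 / 0.907 = 3040 g.

3.04 kg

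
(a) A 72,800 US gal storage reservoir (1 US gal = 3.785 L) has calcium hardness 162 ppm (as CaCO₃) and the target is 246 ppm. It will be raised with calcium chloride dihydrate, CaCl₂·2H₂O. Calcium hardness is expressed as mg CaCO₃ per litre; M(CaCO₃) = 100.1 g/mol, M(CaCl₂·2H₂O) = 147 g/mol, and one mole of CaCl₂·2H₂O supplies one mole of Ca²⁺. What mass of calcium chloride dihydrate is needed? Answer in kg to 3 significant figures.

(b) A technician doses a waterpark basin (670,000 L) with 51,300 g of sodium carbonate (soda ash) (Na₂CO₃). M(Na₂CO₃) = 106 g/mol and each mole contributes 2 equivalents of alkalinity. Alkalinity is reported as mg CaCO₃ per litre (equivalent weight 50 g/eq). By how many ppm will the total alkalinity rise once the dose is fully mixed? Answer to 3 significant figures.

(a) 34.0 kg; (b) 72.2 ppm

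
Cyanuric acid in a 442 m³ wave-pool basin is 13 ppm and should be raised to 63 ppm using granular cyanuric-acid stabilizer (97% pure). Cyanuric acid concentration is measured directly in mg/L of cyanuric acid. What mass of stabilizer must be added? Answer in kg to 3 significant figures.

Volume: 442 m³ = 442,000 L.
CYA to add: (63 − 13) = 50 mg/L × 442,000 L = 22,100 g cyanuric acid.
At 97% purity: 22,100 / 0.97 = 22,780 g product.

22.8 kg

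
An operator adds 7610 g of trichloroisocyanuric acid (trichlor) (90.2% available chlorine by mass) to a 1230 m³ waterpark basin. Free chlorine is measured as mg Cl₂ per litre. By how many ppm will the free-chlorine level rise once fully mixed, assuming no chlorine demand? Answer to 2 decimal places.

5.58 ppm

Volume: 1230 m³ = 1,230,000 L.
Available chlorine delivered: 7610 g × 0.902 = 6864 g as Cl₂.
Concentration rise: 6864 g / 1,230,000 L = 5.581 mg/L = 5.58 ppm.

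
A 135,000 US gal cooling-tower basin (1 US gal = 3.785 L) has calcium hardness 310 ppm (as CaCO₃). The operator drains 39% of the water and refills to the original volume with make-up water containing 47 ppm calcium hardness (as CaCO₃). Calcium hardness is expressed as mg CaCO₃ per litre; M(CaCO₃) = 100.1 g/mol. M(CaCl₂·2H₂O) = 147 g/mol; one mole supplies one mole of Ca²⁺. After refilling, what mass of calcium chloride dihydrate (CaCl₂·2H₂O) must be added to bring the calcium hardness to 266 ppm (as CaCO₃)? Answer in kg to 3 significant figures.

43.9 kg

Volume: 135,000 US gal × 3.785 L/gal = 510,975 L.
After draining 39% and refilling: 310 × 0.61 + 47 × 0.39 = 207.43 ppm.
Deficit to target: 266 − 207.43 = 58.57 mg/L.
As CaCO₃: 58.57 mg/L × 510,975 L = 29,930 g; ÷ 100.1 = 299 mol Ca²⁺.
Mass: 299 × 147 = 43,950 g.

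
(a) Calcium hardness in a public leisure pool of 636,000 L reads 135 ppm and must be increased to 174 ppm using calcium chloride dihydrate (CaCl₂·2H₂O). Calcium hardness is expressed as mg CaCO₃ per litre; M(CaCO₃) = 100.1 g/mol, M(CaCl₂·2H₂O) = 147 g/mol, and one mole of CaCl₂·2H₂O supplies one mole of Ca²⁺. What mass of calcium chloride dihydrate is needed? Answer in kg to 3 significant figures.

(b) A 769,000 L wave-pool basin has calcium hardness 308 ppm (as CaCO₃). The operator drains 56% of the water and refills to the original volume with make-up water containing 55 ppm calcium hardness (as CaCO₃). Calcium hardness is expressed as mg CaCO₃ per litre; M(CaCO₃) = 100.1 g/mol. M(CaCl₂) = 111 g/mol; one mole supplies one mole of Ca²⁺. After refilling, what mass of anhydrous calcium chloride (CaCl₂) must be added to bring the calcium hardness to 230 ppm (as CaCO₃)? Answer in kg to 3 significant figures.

(a) 36.4 kg; (b) 54.3 kg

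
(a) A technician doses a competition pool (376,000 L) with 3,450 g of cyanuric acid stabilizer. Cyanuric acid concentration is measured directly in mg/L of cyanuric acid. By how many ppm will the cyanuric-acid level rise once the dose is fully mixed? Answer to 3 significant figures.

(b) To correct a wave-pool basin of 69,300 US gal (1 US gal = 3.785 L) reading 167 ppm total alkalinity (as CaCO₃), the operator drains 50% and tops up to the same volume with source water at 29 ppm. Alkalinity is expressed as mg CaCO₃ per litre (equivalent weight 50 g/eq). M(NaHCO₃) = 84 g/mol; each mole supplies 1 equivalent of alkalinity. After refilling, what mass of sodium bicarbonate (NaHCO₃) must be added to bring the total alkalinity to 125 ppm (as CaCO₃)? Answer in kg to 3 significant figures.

(a) 9.18 ppm; (b) 11.9 kg

(a) Rise: 3,450 g / 376,000 L × 1000 = 9.176 mg/L.

(b) Volume: 69,300 US gal × 3.785 L/gal = 262,300 L.
(b) After draining 50% and refilling: 167 × 0.50 + 29 × 0.50 = 98 ppm.
(b) Deficit to target: 125 − 98 = 27 mg/L.
(b) As CaCO₃: 27 mg/L × 262,300 L = 7082 g; ÷ 50 g/eq ÷ 1 = 141.6 mol NaHCO₃.
(b) Mass: 141.6 × 84 = 11,900 g.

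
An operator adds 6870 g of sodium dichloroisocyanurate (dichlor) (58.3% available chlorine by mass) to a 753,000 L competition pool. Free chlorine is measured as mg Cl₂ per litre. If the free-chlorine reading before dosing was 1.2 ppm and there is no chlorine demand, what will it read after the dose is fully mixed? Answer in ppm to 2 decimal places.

6.52 ppm

Available chlorine delivered: 6870 g × 0.583 = 4005 g as Cl₂.
Concentration rise: 4005 g / 753,000 L = 5.319 mg/L = 5.32 ppm.
Final FC: 1.2 + 5.32 = 6.52 ppm.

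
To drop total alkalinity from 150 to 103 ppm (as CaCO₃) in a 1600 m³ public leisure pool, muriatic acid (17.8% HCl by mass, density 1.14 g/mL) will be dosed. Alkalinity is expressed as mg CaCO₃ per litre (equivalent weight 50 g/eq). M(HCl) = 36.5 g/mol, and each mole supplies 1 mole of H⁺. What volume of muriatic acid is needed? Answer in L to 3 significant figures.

271 L

Volume: 1600 m³ = 1,600,000 L.
Alkalinity to neutralize: (150 − 103) = 47 mg/L as CaCO₃ × 1,600,000 L = 75,200 g as CaCO₃.
Equivalents of H⁺ required: 75,200 ÷ 50 g/eq = 1504 eq = 1504 mol HCl.
Mass of HCl: 1504 × 36.5 = 54,900 g.
Mass of 17.8% solution: 54,900 / 0.178 = 308,400 g.
Volume: 308,400 g ÷ 1.14 g/mL = 270,500 mL.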